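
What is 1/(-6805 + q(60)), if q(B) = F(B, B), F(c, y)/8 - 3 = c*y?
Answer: 1/22019 ≈ 4.5415e-5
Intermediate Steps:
F(c, y) = 24 + 8*c*y (F(c, y) = 24 + 8*(c*y) = 24 + 8*c*y)
q(B) = 24 + 8*B² (q(B) = 24 + 8*B*B = 24 + 8*B²)
1/(-6805 + q(60)) = 1/(-6805 + (24 + 8*60²)) = 1/(-6805 + (24 + 8*3600)) = 1/(-6805 + (24 + 28800)) = 1/(-6805 + 28824) = 1/22019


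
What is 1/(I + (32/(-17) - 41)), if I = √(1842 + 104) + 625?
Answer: 84116/48684211 - 289*√1946/97368422 ≈ 0.0015969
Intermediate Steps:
I = 625 + √1946 (I = √1946 + 625 = 625 + √1946 ≈ 669.11)
1/(I + (32/(-17) - 41)) = 1/((625 + √1946) + (32/(-17) - 41)) = 1/((625 + √1946) + (32*(-1/17) - 41)) = 1/((625 + √1946) + (-32/17 - 41)) = 1/((625 + √1946) - 729/17) = 1/(9896/17 + √1946)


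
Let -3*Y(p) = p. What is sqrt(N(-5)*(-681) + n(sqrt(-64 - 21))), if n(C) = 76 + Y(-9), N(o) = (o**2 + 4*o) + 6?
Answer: 2*I*sqrt(1853) ≈ 86.093*I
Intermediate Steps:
N(o) = 6 + o**2 + 4*o
Y(p) = -p/3
n(C) = 79 (n(C) = 76 - 1/3*(-9) = 76 + 3 = 79)
sqrt(N(-5)*(-681) + n(sqrt(-64 - 21))) = sqrt((6 + (-5)**2 + 4*(-5))*(-681) + 79) = sqrt((6 + 25 - 20)*(-681) + 79) = sqrt(11*(-681) + 79) = sqrt(-7491 + 79) = sqrt(-7412) = 2*I*sqrt(1853)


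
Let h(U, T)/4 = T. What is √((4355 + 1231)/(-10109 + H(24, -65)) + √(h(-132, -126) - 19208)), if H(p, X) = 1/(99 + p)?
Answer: √(-213579226917 + 6184233923344*I*√77)/621703 ≈ 8.3621 + 8.395*I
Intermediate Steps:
h(U, T) = 4*T
√((4355 + 1231)/(-10109 + H(24, -65)) + √(h(-132, -126) - 19208)) = √((4355 + 1231)/(-10109 + 1/(99 + 24)) + √(4*(-126) - 19208)) = √(5586/(-10109 + 1/123) + √(-504 - 19208)) = √(5586/(-10109 + 1/123) + √(-19712)) = √(5586/(-1243406/123) + 16*I*√77) = √(5586*(-123/1243406) + 16*I*√77) = √(-343539/621703 + 16*I*√77)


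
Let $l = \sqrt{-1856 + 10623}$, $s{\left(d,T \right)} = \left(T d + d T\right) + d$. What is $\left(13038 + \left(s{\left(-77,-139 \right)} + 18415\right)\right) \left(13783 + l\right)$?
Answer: $727494306 + 52782 \sqrt{8767} \approx 7.3244 \cdot 10^{8}$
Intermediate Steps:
$s{\left(d,T \right)} = d + 2 T d$ ($s{\left(d,T \right)} = \left(T d + T d\right) + d = 2 T d + d = d + 2 T d$)
$l = \sqrt{8767} \approx 93.632$
$\left(13038 + \left(s{\left(-77,-139 \right)} + 18415\right)\right) \left(13783 + l\right) = \left(13038 - \left(-18415 + 77 \left(1 + 2 \left(-139\right)\right)\right)\right) \left(13783 + \sqrt{8767}\right) = \left(13038 - \left(-18415 + 77 \left(1 - 278\right)\right)\right) \left(13783 + \sqrt{8767}\right) = \left(13038 + \left(\left(-77\right) \left(-277\right) + 18415\right)\right) \left(13783 + \sqrt{8767}\right) = \left(13038 + \left(21329 + 18415\right)\right) \left(13783 + \sqrt{8767}\right) = \left(13038 + 39744\right) \left(13783 + \sqrt{8767}\right) = 52782 \left(13783 + \sqrt{8767}\right) = 727494306 + 52782 \sqrt{8767}$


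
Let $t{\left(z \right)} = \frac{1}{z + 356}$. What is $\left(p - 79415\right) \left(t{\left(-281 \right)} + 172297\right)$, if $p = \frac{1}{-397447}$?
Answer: $- \frac{135956357754166552}{9936175} \approx -1.3683 \cdot 10^{10}$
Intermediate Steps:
$p = - \frac{1}{397447} \approx -2.5161 \cdot 10^{-6}$
$t{\left(z \right)} = \frac{1}{356 + z}$
$\left(p - 79415\right) \left(t{\left(-281 \right)} + 172297\right) = \left(- \frac{1}{397447} - 79415\right) \left(\frac{1}{356 - 281} + 172297\right) = - \frac{31563253506 \left(\frac{1}{75} + 172297\right)}{397447} = \left(- \frac{31563253506}{397447}\right) \frac{12922276}{75} = - \frac{135956357754166552}{9936175}$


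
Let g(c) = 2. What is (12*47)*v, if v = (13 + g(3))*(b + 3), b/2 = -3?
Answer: -25380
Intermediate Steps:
b = -6 (b = 2*(-3) = -6)
v = -45 (v = (13 + 2)*(-6 + 3) = 15*(-3) = -45)
(12*47)*v = (12*47)*(-45) = 564*(-45) = -25380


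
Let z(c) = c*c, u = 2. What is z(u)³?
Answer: 64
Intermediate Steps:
z(c) = c²
z(u)³ = (2²)³ = 4³ = 64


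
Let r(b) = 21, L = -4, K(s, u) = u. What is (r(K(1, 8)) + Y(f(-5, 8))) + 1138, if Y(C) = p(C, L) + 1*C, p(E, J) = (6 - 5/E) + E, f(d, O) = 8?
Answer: 9443/8 ≈ 1180.4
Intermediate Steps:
p(E, J) = 6 + E - 5/E
Y(C) = 6 - 5/C + 2*C (Y(C) = (6 + C - 5/C) + 1*C = (6 + C - 5/C) + C = 6 - 5/C + 2*C)
(r(K(1, 8)) + Y(f(-5, 8))) + 1138 = (21 + (6 - 5/8 + 2*8)) + 1138 = (21 + (6 - 5*⅛ + 16)) + 1138 = (21 + (6 - 5/8 + 16)) + 1138 = (21 + 171/8) + 1138 = 339/8 + 1138 = 9443/8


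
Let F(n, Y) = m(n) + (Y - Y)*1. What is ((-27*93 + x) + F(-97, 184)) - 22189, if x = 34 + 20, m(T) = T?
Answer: -24743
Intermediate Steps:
x = 54
F(n, Y) = n (F(n, Y) = n + (Y - Y)*1 = n + 0*1 = n + 0 = n)
((-27*93 + x) + F(-97, 184)) - 22189 = ((-27*93 + 54) - 97) - 22189 = ((-2511 + 54) - 97) - 22189 = (-2457 - 97) - 22189 = -2554 - 22189 = -24743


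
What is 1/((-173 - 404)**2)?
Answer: 1/332929 ≈ 3.0036e-6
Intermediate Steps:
1/((-173 - 404)**2) = 1/((-577)**2) = 1/332929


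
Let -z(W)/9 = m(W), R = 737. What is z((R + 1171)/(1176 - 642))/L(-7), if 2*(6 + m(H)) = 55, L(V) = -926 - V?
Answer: 387/1838 ≈ 0.21055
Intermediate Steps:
m(H) = 43/2 (m(H) = -6 + (½)*55 = -6 + 55/2 = 43/2)
z(W) = -387/2 (z(W) = -9*43/2 = -387/2)
z((R + 1171)/(1176 - 642))/L(-7) = -387/(2*(-926 - 1*(-7))) = -387/(2*(-926 + 7)) = -387/2/(-919) = -387/2*(-1/919) = 387/1838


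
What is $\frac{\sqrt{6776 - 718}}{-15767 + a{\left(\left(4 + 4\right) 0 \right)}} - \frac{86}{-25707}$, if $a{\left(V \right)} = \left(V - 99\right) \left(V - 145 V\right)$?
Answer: $\frac{86}{25707} - \frac{\sqrt{6058}}{15767} \approx -0.0015911$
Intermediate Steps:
$a{\left(V \right)} = - 144 V \left(-99 + V\right)$ ($a{\left(V \right)} = \left(-99 + V\right) \left(- 144 V\right) = - 144 V \left(-99 + V\right)$)
$\frac{\sqrt{6776 - 718}}{-15767 + a{\left(\left(4 + 4\right) 0 \right)}} - \frac{86}{-25707} = \frac{\sqrt{6776 - 718}}{-15767 + 144 \left(4 + 4\right) 0 \left(99 - \left(4 + 4\right) 0\right)} - \frac{86}{-25707} = \frac{\sqrt{6058}}{-15767 + 144 \cdot 8 \cdot 0 \left(99 - 8 \cdot 0\right)} - - \frac{86}{25707} = \frac{\sqrt{6058}}{-15767 + 144 \cdot 0 \left(99 - 0\right)} + \frac{86}{25707} = \frac{\sqrt{6058}}{-15767 + 144 \cdot 0 \left(99 + 0\right)} + \frac{86}{25707} = \frac{\sqrt{6058}}{-15767 + 144 \cdot 0 \cdot 99} + \frac{86}{25707} = \frac{\sqrt{6058}}{-15767 + 0} + \frac{86}{25707} = \frac{\sqrt{6058}}{-15767} + \frac{86}{25707} = \sqrt{6058} \left(- \frac{1}{15767}\right) + \frac{86}{25707} = - \frac{\sqrt{6058}}{15767} + \frac{86}{25707} = \frac{86}{25707} - \frac{\sqrt{6058}}{15767}$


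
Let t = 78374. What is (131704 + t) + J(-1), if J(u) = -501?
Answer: 209577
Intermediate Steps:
(131704 + t) + J(-1) = (131704 + 78374) - 501 = 210078 - 501 = 209577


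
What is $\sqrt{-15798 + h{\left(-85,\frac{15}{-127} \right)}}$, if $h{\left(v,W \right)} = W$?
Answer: $\frac{3 i \sqrt{28311983}}{127} \approx 125.69 i$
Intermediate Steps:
$\sqrt{-15798 + h{\left(-85,\frac{15}{-127} \right)}} = \sqrt{-15798 + \frac{15}{-127}} = \sqrt{-15798 + 15 \left(- \frac{1}{127}\right)} = \sqrt{-15798 - \frac{15}{127}} = \sqrt{- \frac{2006361}{127}} = \frac{3 i \sqrt{28311983}}{127}$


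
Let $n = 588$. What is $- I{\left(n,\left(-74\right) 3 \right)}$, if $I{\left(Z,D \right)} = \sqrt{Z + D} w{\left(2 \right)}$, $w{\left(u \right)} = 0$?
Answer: $0$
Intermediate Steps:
$I{\left(Z,D \right)} = 0$ ($I{\left(Z,D \right)} = \sqrt{Z + D} 0 = \sqrt{D + Z} 0 = 0$)
$- I{\left(n,\left(-74\right) 3 \right)} = \left(-1\right) 0 = 0$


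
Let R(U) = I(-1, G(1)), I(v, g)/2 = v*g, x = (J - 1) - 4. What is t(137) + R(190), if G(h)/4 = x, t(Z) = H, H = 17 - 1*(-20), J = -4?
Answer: 109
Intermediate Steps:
H = 37 (H = 17 + 20 = 37)
t(Z) = 37
x = -9 (x = (-4 - 1) - 4 = -5 - 4 = -9)
G(h) = -36 (G(h) = 4*(-9) = -36)
I(v, g) = 2*g*v (I(v, g) = 2*(v*g) = 2*(g*v) = 2*g*v)
R(U) = 72 (R(U) = 2*(-36)*(-1) = 72)
t(137) + R(190) = 37 + 72 = 109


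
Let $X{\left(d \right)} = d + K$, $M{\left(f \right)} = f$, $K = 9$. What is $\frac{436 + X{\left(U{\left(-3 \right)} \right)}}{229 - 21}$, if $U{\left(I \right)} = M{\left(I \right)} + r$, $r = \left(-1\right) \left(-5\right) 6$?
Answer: $\frac{59}{26} \approx 2.2692$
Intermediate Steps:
$r = 30$ ($r = 5 \cdot 6 = 30$)
$U{\left(I \right)} = 30 + I$ ($U{\left(I \right)} = I + 30 = 30 + I$)
$X{\left(d \right)} = 9 + d$ ($X{\left(d \right)} = d + 9 = 9 + d$)
$\frac{436 + X{\left(U{\left(-3 \right)} \right)}}{229 - 21} = \frac{436 + \left(9 + \left(30 - 3\right)\right)}{229 - 21} = \frac{436 + \left(9 + 27\right)}{229 + \left(\left(-5 - 61\right) + 45\right)} = \frac{436 + 36}{229 + \left(-66 + 45\right)} = \frac{472}{229 - 21} = \frac{472}{208} = 472 \cdot \frac{1}{208} = \frac{59}{26}$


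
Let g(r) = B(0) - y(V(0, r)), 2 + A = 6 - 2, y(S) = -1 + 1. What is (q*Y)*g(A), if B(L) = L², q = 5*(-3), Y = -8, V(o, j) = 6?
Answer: 0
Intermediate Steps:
y(S) = 0
A = 2 (A = -2 + (6 - 2) = -2 + 4 = 2)
q = -15
g(r) = 0 (g(r) = 0² - 1*0 = 0 + 0 = 0)
(q*Y)*g(A) = -15*(-8)*0 = 120*0 = 0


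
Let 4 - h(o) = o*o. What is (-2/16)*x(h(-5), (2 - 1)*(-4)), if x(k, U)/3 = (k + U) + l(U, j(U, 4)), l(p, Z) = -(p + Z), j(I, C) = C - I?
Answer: 87/8 ≈ 10.875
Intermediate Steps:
h(o) = 4 - o² (h(o) = 4 - o*o = 4 - o²)
l(p, Z) = -Z - p (l(p, Z) = -(Z + p) = -Z - p)
x(k, U) = -12 + 3*U + 3*k (x(k, U) = 3*((k + U) + (-(4 - U) - U)) = 3*((U + k) + ((-4 + U) - U)) = 3*((U + k) - 4) = 3*(-4 + U + k) = -12 + 3*U + 3*k)
(-2/16)*x(h(-5), (2 - 1)*(-4)) = (-2/16)*(-12 + 3*((2 - 1)*(-4)) + 3*(4 - 1*(-5)²)) = (-2*1/16)*(-12 + 3*(1*(-4)) + 3*(4 - 1*25)) = -(-12 + 3*(-4) + 3*(4 - 25))/8 = -(-12 - 12 + 3*(-21))/8 = -(-12 - 12 - 63)/8 = -⅛*(-87) = 87/8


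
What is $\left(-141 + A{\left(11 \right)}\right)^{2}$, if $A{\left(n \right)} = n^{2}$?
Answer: $400$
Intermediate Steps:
$\left(-141 + A{\left(11 \right)}\right)^{2} = \left(-141 + 11^{2}\right)^{2} = \left(-141 + 121\right)^{2} = \left(-20\right)^{2} = 400$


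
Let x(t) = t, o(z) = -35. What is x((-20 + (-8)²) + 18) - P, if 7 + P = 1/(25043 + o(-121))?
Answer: 1725551/25008 ≈ 69.000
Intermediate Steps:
P = -175055/25008 (P = -7 + 1/(25043 - 35) = -7 + 1/25008 = -175055/25008 ≈ -7.0000)
x((-20 + (-8)²) + 18) - P = ((-20 + (-8)²) + 18) - 1*(-175055/25008) = ((-20 + 64) + 18) + 175055/25008 = (44 + 18) + 175055/25008 = 62 + 175055/25008 = 1725551/25008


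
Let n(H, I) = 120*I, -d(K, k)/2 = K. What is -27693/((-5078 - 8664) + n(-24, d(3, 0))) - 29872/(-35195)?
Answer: 1406663999/508990090 ≈ 2.7636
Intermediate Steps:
d(K, k) = -2*K
-27693/((-5078 - 8664) + n(-24, d(3, 0))) - 29872/(-35195) = -27693/((-5078 - 8664) + 120*(-2*3)) - 29872/(-35195) = -27693/(-13742 + 120*(-6)) - 29872*(-1/35195) = -27693/(-13742 - 720) + 29872/35195 = -27693/(-14462) + 29872/35195 = -27693*(-1/14462) + 29872/35195 = 27693/14462 + 29872/35195 = 1406663999/508990090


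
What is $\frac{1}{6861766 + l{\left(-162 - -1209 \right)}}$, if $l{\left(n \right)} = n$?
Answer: $\frac{1}{6862813} \approx 1.4571 \cdot 10^{-7}$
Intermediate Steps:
$\frac{1}{6861766 + l{\left(-162 - -1209 \right)}} = \frac{1}{6861766 - -1047} = \frac{1}{6861766 + \left(-162 + 1209\right)} = \frac{1}{6861766 + 1047} = \frac{1}{6862813}$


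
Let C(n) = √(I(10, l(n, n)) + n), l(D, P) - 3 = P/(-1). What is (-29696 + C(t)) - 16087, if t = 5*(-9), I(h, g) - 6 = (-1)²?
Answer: -45783 + I*√38 ≈ -45783.0 + 6.1644*I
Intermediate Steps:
l(D, P) = 3 - P (l(D, P) = 3 + P/(-1) = 3 + P*(-1) = 3 - P)
I(h, g) = 7 (I(h, g) = 6 + (-1)² = 6 + 1 = 7)
t = -45
C(n) = √(7 + n)
(-29696 + C(t)) - 16087 = (-29696 + √(7 - 45)) - 16087 = (-29696 + √(-38)) - 16087 = (-29696 + I*√38) - 16087 = -45783 + I*√38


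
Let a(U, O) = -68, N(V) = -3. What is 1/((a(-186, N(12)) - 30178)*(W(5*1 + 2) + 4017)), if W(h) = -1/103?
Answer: -103/12514282500 ≈ -8.2306e-9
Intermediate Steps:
W(h) = -1/103 (W(h) = -1*1/103 = -1/103)
1/((a(-186, N(12)) - 30178)*(W(5*1 + 2) + 4017)) = 1/((-68 - 30178)*(-1/103 + 4017)) = 1/(-30246*413750/103) = 1/(-12514282500/103) = -103/12514282500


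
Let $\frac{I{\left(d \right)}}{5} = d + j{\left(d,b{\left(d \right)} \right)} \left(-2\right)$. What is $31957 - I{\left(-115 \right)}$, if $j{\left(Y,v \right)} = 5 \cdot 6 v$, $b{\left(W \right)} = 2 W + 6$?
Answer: $-34668$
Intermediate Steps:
$b{\left(W \right)} = 6 + 2 W$
$j{\left(Y,v \right)} = 30 v$
$I{\left(d \right)} = -1800 - 595 d$ ($I{\left(d \right)} = 5 \left(d + 30 \left(6 + 2 d\right) \left(-2\right)\right) = 5 \left(d + \left(180 + 60 d\right) \left(-2\right)\right) = 5 \left(d - \left(360 + 120 d\right)\right) = 5 \left(-360 - 119 d\right) = -1800 - 595 d$)
$31957 - I{\left(-115 \right)} = 31957 - \left(-1800 - -68425\right) = 31957 - \left(-1800 + 68425\right) = 31957 - 66625 = -34668$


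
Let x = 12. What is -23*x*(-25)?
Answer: 6900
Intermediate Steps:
-23*x*(-25) = -23*12*(-25) = -276*(-25) = 6900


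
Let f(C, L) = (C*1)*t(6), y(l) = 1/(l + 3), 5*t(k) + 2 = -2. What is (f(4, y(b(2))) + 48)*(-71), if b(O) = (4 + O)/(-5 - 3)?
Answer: -15904/5 ≈ -3180.8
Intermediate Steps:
t(k) = -4/5 (t(k) = -2/5 + (1/5)*(-2) = -2/5 - 2/5 = -4/5)
b(O) = -1/2 - O/8 (b(O) = (4 + O)/(-8) = (4 + O)*(-1/8) = -1/2 - O/8)
y(l) = 1/(3 + l)
f(C, L) = -4*C/5 (f(C, L) = (C*1)*(-4/5) = C*(-4/5) = -4*C/5)
(f(4, y(b(2))) + 48)*(-71) = (-4/5*4 + 48)*(-71) = (-16/5 + 48)*(-71) = (224/5)*(-71) = -15904/5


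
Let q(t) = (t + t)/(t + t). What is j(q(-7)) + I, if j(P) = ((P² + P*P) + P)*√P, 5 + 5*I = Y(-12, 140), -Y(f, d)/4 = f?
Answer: 58/5 ≈ 11.600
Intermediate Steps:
q(t) = 1 (q(t) = (2*t)/((2*t)) = (2*t)*(1/(2*t)) = 1)
Y(f, d) = -4*f
I = 43/5 (I = -1 + (-4*(-12))/5 = -1 + (⅕)*48 = -1 + 48/5 = 43/5 ≈ 8.6000)
j(P) = √P*(P + 2*P²) (j(P) = ((P² + P²) + P)*√P = (2*P² + P)*√P = (P + 2*P²)*√P = √P*(P + 2*P²))
j(q(-7)) + I = 1^(3/2)*(1 + 2*1) + 43/5 = 1*(1 + 2) + 43/5 = 1*3 + 43/5 = 3 + 43/5 = 58/5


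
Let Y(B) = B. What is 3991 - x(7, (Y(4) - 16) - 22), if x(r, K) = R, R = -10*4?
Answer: 4031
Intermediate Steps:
R = -40
x(r, K) = -40
3991 - x(7, (Y(4) - 16) - 22) = 3991 - 1*(-40) = 3991 + 40 = 4031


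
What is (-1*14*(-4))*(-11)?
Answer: -616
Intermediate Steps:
(-1*14*(-4))*(-11) = -14*(-4)*(-11) = 56*(-11) = -616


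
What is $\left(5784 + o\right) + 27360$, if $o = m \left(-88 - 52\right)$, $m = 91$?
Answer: $20404$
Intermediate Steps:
$o = -12740$ ($o = 91 \left(-88 - 52\right) = 91 \left(-140\right) = -12740$)
$\left(5784 + o\right) + 27360 = \left(5784 - 12740\right) + 27360 = -6956 + 27360 = 20404$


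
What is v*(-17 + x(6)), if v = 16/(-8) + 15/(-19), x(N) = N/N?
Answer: 848/19 ≈ 44.632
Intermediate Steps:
x(N) = 1
v = -53/19 (v = 16*(-1/8) + 15*(-1/19) = -2 - 15/19 = -53/19 ≈ -2.7895)
v*(-17 + x(6)) = -53*(-17 + 1)/19 = -53/19*(-16) = 848/19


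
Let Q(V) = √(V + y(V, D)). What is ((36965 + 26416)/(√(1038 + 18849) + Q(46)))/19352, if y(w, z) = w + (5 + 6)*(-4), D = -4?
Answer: 63381/(19352*(√19887 + 4*√3)) ≈ 0.022137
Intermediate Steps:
y(w, z) = -44 + w (y(w, z) = w + 11*(-4) = w - 44 = -44 + w)
Q(V) = √(-44 + 2*V) (Q(V) = √(V + (-44 + V)) = √(-44 + 2*V))
((36965 + 26416)/(√(1038 + 18849) + Q(46)))/19352 = ((36965 + 26416)/(√(1038 + 18849) + √(-44 + 2*46)))/19352 = (63381/(√19887 + √(-44 + 92)))*(1/19352) = (63381/(√19887 + √48))*(1/19352) = (63381/(√19887 + 4*√3))*(1/19352) = 63381/(19352*(√19887 + 4*√3))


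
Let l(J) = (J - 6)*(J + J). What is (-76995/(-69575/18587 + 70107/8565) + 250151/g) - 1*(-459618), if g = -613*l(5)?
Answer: 17754239853470318/40138384865 ≈ 4.4233e+5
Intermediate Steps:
l(J) = 2*J*(-6 + J) (l(J) = (-6 + J)*(2*J) = 2*J*(-6 + J))
g = 6130 (g = -1226*5*(-6 + 5) = -1226*5*(-1) = -613*(-10) = 6130)
(-76995/(-69575/18587 + 70107/8565) + 250151/g) - 1*(-459618) = (-76995/(-69575/18587 + 70107/8565) + 250151/6130) - 1*(-459618) = (-76995/(-69575*1/18587 + 70107*(1/8565)) + 250151*(1/6130)) + 459618 = (-76995/(-69575/18587 + 23369/2855) + 250151/6130) + 459618 = (-76995/235722978/53065885 + 250151/6130) + 459618 = (-76995*53065885/235722978 + 250151/6130) + 459618 = (-453978646175/26191442 + 250151/6130) + 459618 = -694084321411252/40138384865 + 459618 = 17754239853470318/40138384865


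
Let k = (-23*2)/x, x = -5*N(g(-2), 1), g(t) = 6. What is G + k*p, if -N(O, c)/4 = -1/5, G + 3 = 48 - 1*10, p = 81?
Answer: 1933/2 ≈ 966.50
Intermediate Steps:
G = 35 (G = -3 + (48 - 1*10) = -3 + (48 - 10) = -3 + 38 = 35)
N(O, c) = ⅘ (N(O, c) = -(-4)/5 = -4*(-⅕) = ⅘)
x = -4 (x = -5*⅘ = -4)
k = 23/2 (k = -23*2/(-4) = -46*(-¼) = 23/2 ≈ 11.500)
G + k*p = 35 + (23/2)*81 = 35 + 1863/2 = 1933/2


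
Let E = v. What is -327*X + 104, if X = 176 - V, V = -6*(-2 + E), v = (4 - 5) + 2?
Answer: -55486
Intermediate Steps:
v = 1 (v = -1 + 2 = 1)
E = 1
V = 6 (V = -6*(-2 + 1) = -6*(-1) = 6)
X = 170 (X = 176 - 1*6 = 176 - 6 = 170)
-327*X + 104 = -327*170 + 104 = -55590 + 104 = -55486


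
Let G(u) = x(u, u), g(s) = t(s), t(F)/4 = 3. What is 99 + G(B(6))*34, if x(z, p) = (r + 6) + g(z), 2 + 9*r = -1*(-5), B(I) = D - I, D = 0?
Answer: 2167/3 ≈ 722.33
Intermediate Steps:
t(F) = 12 (t(F) = 4*3 = 12)
g(s) = 12
B(I) = -I (B(I) = 0 - I = -I)
r = 1/3 (r = -2/9 + (-1*(-5))/9 = -2/9 + (1/9)*5 = -2/9 + 5/9 = 1/3 ≈ 0.33333)
x(z, p) = 55/3 (x(z, p) = (1/3 + 6) + 12 = 19/3 + 12 = 55/3)
G(u) = 55/3
99 + G(B(6))*34 = 99 + (55/3)*34 = 99 + 1870/3 = 2167/3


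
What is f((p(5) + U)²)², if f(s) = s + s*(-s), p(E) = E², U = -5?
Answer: 25472160000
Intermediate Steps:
f(s) = s - s²
f((p(5) + U)²)² = ((5² - 5)²*(1 - (5² - 5)²))² = ((25 - 5)²*(1 - (25 - 5)²))² = (20²*(1 - 1*20²))² = (400*(1 - 1*400))² = (400*(1 - 400))² = (400*(-399))² = (-159600)² = 25472160000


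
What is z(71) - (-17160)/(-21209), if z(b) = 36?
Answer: 746364/21209 ≈ 35.191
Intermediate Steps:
z(71) - (-17160)/(-21209) = 36 - (-17160)/(-21209) = 36 - (-17160)*(-1)/21209 = 36 - 1*17160/21209 = 36 - 17160/21209 = 746364/21209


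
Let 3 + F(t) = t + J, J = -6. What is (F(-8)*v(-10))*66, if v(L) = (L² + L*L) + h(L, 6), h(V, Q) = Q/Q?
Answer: -225522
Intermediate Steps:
F(t) = -9 + t (F(t) = -3 + (t - 6) = -3 + (-6 + t) = -9 + t)
h(V, Q) = 1
v(L) = 1 + 2*L² (v(L) = (L² + L*L) + 1 = (L² + L²) + 1 = 2*L² + 1 = 1 + 2*L²)
(F(-8)*v(-10))*66 = ((-9 - 8)*(1 + 2*(-10)²))*66 = -17*(1 + 2*100)*66 = -17*(1 + 200)*66 = -17*201*66 = -3417*66 = -225522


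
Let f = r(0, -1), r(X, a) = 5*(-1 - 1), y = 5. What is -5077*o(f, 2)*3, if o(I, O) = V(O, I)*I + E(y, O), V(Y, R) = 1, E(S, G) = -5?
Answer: 228465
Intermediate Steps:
r(X, a) = -10 (r(X, a) = 5*(-2) = -10)
f = -10
o(I, O) = -5 + I (o(I, O) = 1*I - 5 = I - 5 = -5 + I)
-5077*o(f, 2)*3 = -5077*(-5 - 10)*3 = -(-76155)*3 = -5077*(-45) = 228465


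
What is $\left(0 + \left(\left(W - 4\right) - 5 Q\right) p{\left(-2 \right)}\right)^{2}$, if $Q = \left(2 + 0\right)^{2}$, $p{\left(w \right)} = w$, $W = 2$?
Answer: $1936$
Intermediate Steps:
$Q = 4$ ($Q = 2^{2} = 4$)
$\left(0 + \left(\left(W - 4\right) - 5 Q\right) p{\left(-2 \right)}\right)^{2} = \left(0 + \left(\left(2 - 4\right) - 20\right) \left(-2\right)\right)^{2} = \left(0 + \left(-2 - 20\right) \left(-2\right)\right)^{2} = \left(0 - -44\right)^{2} = \left(0 + 44\right)^{2} = 44^{2} = 1936$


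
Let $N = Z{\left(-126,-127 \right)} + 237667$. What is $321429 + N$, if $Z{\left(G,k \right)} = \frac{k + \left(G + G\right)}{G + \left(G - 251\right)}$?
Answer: $\frac{281225667}{503} \approx 5.591 \cdot 10^{5}$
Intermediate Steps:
$Z{\left(G,k \right)} = \frac{k + 2 G}{-251 + 2 G}$ ($Z{\left(G,k \right)} = \frac{k + 2 G}{G + \left(-251 + G\right)} = \frac{k + 2 G}{-251 + 2 G}$)
$N = \frac{119546880}{503}$ ($N = \frac{-127 + 2 \left(-126\right)}{-251 + 2 \left(-126\right)} + 237667 = \frac{-127 - 252}{-251 - 252} + 237667 = \frac{1}{-503} \left(-379\right) + 237667 = \left(- \frac{1}{503}\right) \left(-379\right) + 237667 = \frac{379}{503} + 237667 = \frac{119546880}{503} \approx 2.3767 \cdot 10^{5}$)
$321429 + N = 321429 + \frac{119546880}{503} = \frac{281225667}{503}$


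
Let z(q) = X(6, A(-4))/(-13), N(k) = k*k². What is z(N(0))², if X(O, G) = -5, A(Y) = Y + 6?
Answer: 25/169 ≈ 0.14793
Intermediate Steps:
A(Y) = 6 + Y
N(k) = k³
z(q) = 5/13 (z(q) = -5/(-13) = -5*(-1/13) = 5/13)
z(N(0))² = (5/13)² = 25/169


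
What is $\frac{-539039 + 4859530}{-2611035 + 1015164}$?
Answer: $- \frac{4320491}{1595871} \approx -2.7073$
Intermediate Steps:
$\frac{-539039 + 4859530}{-2611035 + 1015164} = \frac{4320491}{-1595871} = 4320491 \left(- \frac{1}{1595871}\right) = - \frac{4320491}{1595871}$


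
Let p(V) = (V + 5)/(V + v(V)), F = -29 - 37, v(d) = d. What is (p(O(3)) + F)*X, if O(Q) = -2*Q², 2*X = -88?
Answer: 25993/9 ≈ 2888.1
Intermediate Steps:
X = -44 (X = (½)*(-88) = -44)
F = -66
p(V) = (5 + V)/(2*V) (p(V) = (V + 5)/(V + V) = (5 + V)/((2*V)) = (5 + V)*(1/(2*V)) = (5 + V)/(2*V))
(p(O(3)) + F)*X = ((5 - 2*3²)/(2*((-2*3²))) - 66)*(-44) = ((5 - 2*9)/(2*((-2*9))) - 66)*(-44) = ((½)*(5 - 18)/(-18) - 66)*(-44) = ((½)*(-1/18)*(-13) - 66)*(-44) = (13/36 - 66)*(-44) = -2363/36*(-44) = 25993/9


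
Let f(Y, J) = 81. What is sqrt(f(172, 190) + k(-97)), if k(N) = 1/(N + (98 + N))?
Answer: 5*sqrt(1866)/24 ≈ 8.9994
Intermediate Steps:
k(N) = 1/(98 + 2*N)
sqrt(f(172, 190) + k(-97)) = sqrt(81 + 1/(2*(49 - 97))) = sqrt(81 + (1/2)/(-48)) = sqrt(81 + (1/2)*(-1/48)) = sqrt(81 - 1/96) = sqrt(7775/96) = 5*sqrt(1866)/24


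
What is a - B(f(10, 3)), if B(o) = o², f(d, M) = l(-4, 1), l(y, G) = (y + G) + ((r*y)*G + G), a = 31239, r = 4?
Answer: 30915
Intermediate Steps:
l(y, G) = y + 2*G + 4*G*y (l(y, G) = (y + G) + ((4*y)*G + G) = (G + y) + (4*G*y + G) = (G + y) + (G + 4*G*y) = y + 2*G + 4*G*y)
f(d, M) = -18 (f(d, M) = -4 + 2*1 + 4*1*(-4) = -4 + 2 - 16 = -18)
a - B(f(10, 3)) = 31239 - 1*(-18)² = 31239 - 1*324 = 31239 - 324 = 30915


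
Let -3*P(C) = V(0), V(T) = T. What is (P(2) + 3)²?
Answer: 9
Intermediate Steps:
P(C) = 0 (P(C) = -⅓*0 = 0)
(P(2) + 3)² = (0 + 3)² = 3² = 9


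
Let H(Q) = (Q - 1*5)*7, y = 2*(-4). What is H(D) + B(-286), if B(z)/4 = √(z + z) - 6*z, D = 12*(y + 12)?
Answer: 7165 + 8*I*√143 ≈ 7165.0 + 95.666*I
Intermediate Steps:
y = -8
D = 48 (D = 12*(-8 + 12) = 12*4 = 48)
H(Q) = -35 + 7*Q (H(Q) = (Q - 5)*7 = (-5 + Q)*7 = -35 + 7*Q)
B(z) = -24*z + 4*√2*√z (B(z) = 4*(√(z + z) - 6*z) = 4*(√(2*z) - 6*z) = 4*(√2*√z - 6*z) = 4*(-6*z + √2*√z) = -24*z + 4*√2*√z)
H(D) + B(-286) = (-35 + 7*48) + (-24*(-286) + 4*√2*√(-286)) = (-35 + 336) + (6864 + 4*√2*(I*√286)) = 301 + (6864 + 8*I*√143) = 7165 + 8*I*√143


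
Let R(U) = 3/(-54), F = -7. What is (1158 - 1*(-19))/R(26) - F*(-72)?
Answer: -21690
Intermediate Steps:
R(U) = -1/18 (R(U) = 3*(-1/54) = -1/18)
(1158 - 1*(-19))/R(26) - F*(-72) = (1158 - 1*(-19))/(-1/18) - (-7)*(-72) = (1158 + 19)*(-18) - 1*504 = 1177*(-18) - 504 = -21186 - 504 = -21690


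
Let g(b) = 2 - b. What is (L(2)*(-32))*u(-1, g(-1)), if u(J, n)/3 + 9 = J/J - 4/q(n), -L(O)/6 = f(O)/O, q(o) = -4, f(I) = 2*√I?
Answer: -4032*√2 ≈ -5702.1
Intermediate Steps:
L(O) = -12/√O (L(O) = -6*2*√O/O = -12/√O)
u(J, n) = -21 (u(J, n) = -27 + 3*(J/J - 4/(-4)) = -27 + 3*(1 - 4*(-¼)) = -27 + 3*(1 + 1) = -27 + 3*2 = -27 + 6 = -21)
(L(2)*(-32))*u(-1, g(-1)) = (-6*√2*(-32))*(-21) = (192*√2)*(-21) = -4032*√2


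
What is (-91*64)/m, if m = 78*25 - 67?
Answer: -832/269 ≈ -3.0929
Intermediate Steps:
m = 1883 (m = 1950 - 67 = 1883)
(-91*64)/m = -91*64/1883 = -5824*1/1883 = -832/269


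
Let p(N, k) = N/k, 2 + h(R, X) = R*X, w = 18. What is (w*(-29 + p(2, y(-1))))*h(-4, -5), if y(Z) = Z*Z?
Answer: -8748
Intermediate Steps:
y(Z) = Z²
h(R, X) = -2 + R*X
(w*(-29 + p(2, y(-1))))*h(-4, -5) = (18*(-29 + 2/((-1)²)))*(-2 - 4*(-5)) = (18*(-29 + 2/1))*(-2 + 20) = (18*(-29 + 2*1))*18 = (18*(-29 + 2))*18 = (18*(-27))*18 = -486*18 = -8748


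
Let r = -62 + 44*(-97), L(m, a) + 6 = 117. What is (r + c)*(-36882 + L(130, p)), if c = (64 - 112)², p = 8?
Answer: 74498046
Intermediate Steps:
L(m, a) = 111 (L(m, a) = -6 + 117 = 111)
r = -4330 (r = -62 - 4268 = -4330)
c = 2304 (c = (-48)² = 2304)
(r + c)*(-36882 + L(130, p)) = (-4330 + 2304)*(-36882 + 111) = -2026*(-36771) = 74498046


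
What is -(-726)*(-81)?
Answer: -58806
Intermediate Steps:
-(-726)*(-81) = -1*58806 = -58806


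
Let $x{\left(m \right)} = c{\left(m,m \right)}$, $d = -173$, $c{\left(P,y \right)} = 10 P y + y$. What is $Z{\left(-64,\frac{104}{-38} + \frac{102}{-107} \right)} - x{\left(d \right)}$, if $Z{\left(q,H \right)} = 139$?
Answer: $-298978$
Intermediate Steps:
$c{\left(P,y \right)} = y + 10 P y$ ($c{\left(P,y \right)} = 10 P y + y = y + 10 P y$)
$x{\left(m \right)} = m \left(1 + 10 m\right)$
$Z{\left(-64,\frac{104}{-38} + \frac{102}{-107} \right)} - x{\left(d \right)} = 139 - - 173 \left(1 + 10 \left(-173\right)\right) = 139 - - 173 \left(1 - 1730\right) = 139 - \left(-173\right) \left(-1729\right) = 139 - 299117 = -298978$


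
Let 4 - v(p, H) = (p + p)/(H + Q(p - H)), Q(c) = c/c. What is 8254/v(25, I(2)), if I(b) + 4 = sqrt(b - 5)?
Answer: 408573/973 - 103175*I*sqrt(3)/973 ≈ 419.91 - 183.66*I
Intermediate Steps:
Q(c) = 1
I(b) = -4 + sqrt(-5 + b) (I(b) = -4 + sqrt(b - 5) = -4 + sqrt(-5 + b))
v(p, H) = 4 - 2*p/(1 + H) (v(p, H) = 4 - (p + p)/(H + 1) = 4 - 2*p/(1 + H))
8254/v(25, I(2)) = 8254/((2*(2 - 1*25 + 2*(-4 + sqrt(-5 + 2)))/(1 + (-4 + sqrt(-5 + 2))))) = 8254/((2*(2 - 25 + 2*(-4 + sqrt(-3)))/(1 + (-4 + sqrt(-3))))) = 8254/((2*(2 - 25 + 2*(-4 + I*sqrt(3)))/(1 + (-4 + I*sqrt(3))))) = 8254/((2*(2 - 25 + (-8 + 2*I*sqrt(3)))/(-3 + I*sqrt(3)))) = 8254/((2*(-31 + 2*I*sqrt(3))/(-3 + I*sqrt(3)))) = 8254*((-3 + I*sqrt(3))/(2*(-31 + 2*I*sqrt(3)))) = 4127*(-3 + I*sqrt(3))/(-31 + 2*I*sqrt(3))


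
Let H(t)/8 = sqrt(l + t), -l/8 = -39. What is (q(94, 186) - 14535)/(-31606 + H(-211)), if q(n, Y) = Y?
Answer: 226757247/499466386 + 28698*sqrt(101)/249733193 ≈ 0.45515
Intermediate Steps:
l = 312 (l = -8*(-39) = 312)
H(t) = 8*sqrt(312 + t)
(q(94, 186) - 14535)/(-31606 + H(-211)) = (186 - 14535)/(-31606 + 8*sqrt(312 - 211)) = -14349/(-31606 + 8*sqrt(101))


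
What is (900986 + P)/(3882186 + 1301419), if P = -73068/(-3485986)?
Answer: 1570412327632/9034987229765 ≈ 0.17381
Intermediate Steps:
P = 36534/1742993 (P = -73068*(-1/3485986) = 36534/1742993 ≈ 0.020961)
(900986 + P)/(3882186 + 1301419) = (900986 + 36534/1742993)/(3882186 + 1301419) = (1570412327632/1742993)/5183605 = (1570412327632/1742993)*(1/5183605) = 1570412327632/9034987229765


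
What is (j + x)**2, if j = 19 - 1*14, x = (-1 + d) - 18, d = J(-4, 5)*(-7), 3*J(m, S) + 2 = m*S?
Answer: 12544/9 ≈ 1393.8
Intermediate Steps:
J(m, S) = -2/3 + S*m/3 (J(m, S) = -2/3 + (m*S)/3 = -2/3 + (S*m)/3 = -2/3 + S*m/3)
d = 154/3 (d = (-2/3 + (1/3)*5*(-4))*(-7) = (-2/3 - 20/3)*(-7) = -22/3*(-7) = 154/3 ≈ 51.333)
x = 97/3 (x = (-1 + 154/3) - 18 = 151/3 - 18 = 97/3 ≈ 32.333)
j = 5 (j = 19 - 14 = 5)
(j + x)**2 = (5 + 97/3)**2 = (112/3)**2 = 12544/9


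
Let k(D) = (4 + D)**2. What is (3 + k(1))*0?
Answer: 0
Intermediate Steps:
(3 + k(1))*0 = (3 + (4 + 1)**2)*0 = (3 + 5**2)*0 = (3 + 25)*0 = 28*0 = 0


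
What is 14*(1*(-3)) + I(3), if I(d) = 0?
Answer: -42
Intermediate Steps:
14*(1*(-3)) + I(3) = 14*(1*(-3)) + 0 = 14*(-3) + 0 = -42 + 0 = -42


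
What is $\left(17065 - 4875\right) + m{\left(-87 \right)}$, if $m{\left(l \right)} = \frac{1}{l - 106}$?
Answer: $\frac{2352669}{193} \approx 12190.0$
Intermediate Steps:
$m{\left(l \right)} = \frac{1}{-106 + l}$
$\left(17065 - 4875\right) + m{\left(-87 \right)} = \left(17065 - 4875\right) + \frac{1}{-106 - 87} = 12190 + \frac{1}{-193} = 12190 - \frac{1}{193} = \frac{2352669}{193}$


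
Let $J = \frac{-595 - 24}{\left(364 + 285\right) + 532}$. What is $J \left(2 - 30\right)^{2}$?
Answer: $- \frac{485296}{1181} \approx -410.92$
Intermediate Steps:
$J = - \frac{619}{1181}$ ($J = - \frac{619}{649 + 532} = - \frac{619}{1181} \approx -0.52413$)
$J \left(2 - 30\right)^{2} = - \frac{619 \left(2 - 30\right)^{2}}{1181} = - \frac{619 \left(-28\right)^{2}}{1181} = \left(- \frac{619}{1181}\right) 784 = - \frac{485296}{1181}$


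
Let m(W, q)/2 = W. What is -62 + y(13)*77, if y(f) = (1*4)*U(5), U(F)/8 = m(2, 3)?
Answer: 9794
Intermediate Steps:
m(W, q) = 2*W
U(F) = 32 (U(F) = 8*(2*2) = 8*4 = 32)
y(f) = 128 (y(f) = (1*4)*32 = 4*32 = 128)
-62 + y(13)*77 = -62 + 128*77 = -62 + 9856 = 9794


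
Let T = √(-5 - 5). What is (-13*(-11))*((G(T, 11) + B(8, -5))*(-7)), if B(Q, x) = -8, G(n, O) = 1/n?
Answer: 8008 + 1001*I*√10/10 ≈ 8008.0 + 316.54*I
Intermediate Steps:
T = I*√10 (T = √(-10) = I*√10 ≈ 3.1623*I)
(-13*(-11))*((G(T, 11) + B(8, -5))*(-7)) = (-13*(-11))*((1/(I*√10) - 8)*(-7)) = 143*((-I*√10/10 - 8)*(-7)) = 143*((-8 - I*√10/10)*(-7)) = 143*(56 + 7*I*√10/10) = 8008 + 1001*I*√10/10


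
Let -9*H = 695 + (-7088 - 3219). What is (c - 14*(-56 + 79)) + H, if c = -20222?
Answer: -19476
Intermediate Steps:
H = 1068 (H = -(695 + (-7088 - 3219))/9 = -(695 - 10307)/9 = -⅑*(-9612) = 1068)
(c - 14*(-56 + 79)) + H = (-20222 - 14*(-56 + 79)) + 1068 = (-20222 - 14*23) + 1068 = (-20222 - 322) + 1068 = -20544 + 1068 = -19476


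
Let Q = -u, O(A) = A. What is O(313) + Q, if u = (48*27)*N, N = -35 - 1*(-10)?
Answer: 32713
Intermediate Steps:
N = -25 (N = -35 + 10 = -25)
u = -32400 (u = (48*27)*(-25) = 1296*(-25) = -32400)
Q = 32400 (Q = -1*(-32400) = 32400)
O(313) + Q = 313 + 32400 = 32713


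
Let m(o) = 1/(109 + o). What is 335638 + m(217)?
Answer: 109417989/326 ≈ 3.3564e+5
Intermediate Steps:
335638 + m(217) = 335638 + 1/(109 + 217) = 335638 + 1/326 = 109417989/326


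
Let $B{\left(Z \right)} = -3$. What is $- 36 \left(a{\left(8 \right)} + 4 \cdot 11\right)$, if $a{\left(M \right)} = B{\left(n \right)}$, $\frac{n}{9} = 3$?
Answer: $-1476$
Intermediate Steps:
$n = 27$ ($n = 9 \cdot 3 = 27$)
$a{\left(M \right)} = -3$
$- 36 \left(a{\left(8 \right)} + 4 \cdot 11\right) = - 36 \left(-3 + 4 \cdot 11\right) = - 36 \left(-3 + 44\right) = \left(-36\right) 41 = -1476$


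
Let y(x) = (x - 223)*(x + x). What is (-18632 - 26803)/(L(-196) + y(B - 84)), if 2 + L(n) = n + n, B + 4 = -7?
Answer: -45435/60026 ≈ -0.75692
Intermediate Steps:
B = -11 (B = -4 - 7 = -11)
L(n) = -2 + 2*n (L(n) = -2 + (n + n) = -2 + 2*n)
y(x) = 2*x*(-223 + x) (y(x) = (-223 + x)*(2*x) = 2*x*(-223 + x))
(-18632 - 26803)/(L(-196) + y(B - 84)) = (-18632 - 26803)/((-2 + 2*(-196)) + 2*(-11 - 84)*(-223 + (-11 - 84))) = -45435/((-2 - 392) + 2*(-95)*(-223 - 95)) = -45435/(-394 + 2*(-95)*(-318)) = -45435/(-394 + 60420) = -45435/60026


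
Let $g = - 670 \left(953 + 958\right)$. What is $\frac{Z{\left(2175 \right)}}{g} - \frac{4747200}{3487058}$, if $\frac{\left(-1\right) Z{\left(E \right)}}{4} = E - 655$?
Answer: $- \frac{302848557568}{223236222573} \approx -1.3566$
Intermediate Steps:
$Z{\left(E \right)} = 2620 - 4 E$ ($Z{\left(E \right)} = - 4 \left(E - 655\right) = - 4 \left(-655 + E\right) = 2620 - 4 E$)
$g = -1280370$ ($g = \left(-670\right) 1911 = -1280370$)
$\frac{Z{\left(2175 \right)}}{g} - \frac{4747200}{3487058} = \frac{2620 - 8700}{-1280370} - \frac{4747200}{3487058} = \left(2620 - 8700\right) \left(- \frac{1}{1280370}\right) - \frac{2373600}{1743529} = \left(-6080\right) \left(- \frac{1}{1280370}\right) - \frac{2373600}{1743529} = \frac{608}{128037} - \frac{2373600}{1743529} = - \frac{302848557568}{223236222573}$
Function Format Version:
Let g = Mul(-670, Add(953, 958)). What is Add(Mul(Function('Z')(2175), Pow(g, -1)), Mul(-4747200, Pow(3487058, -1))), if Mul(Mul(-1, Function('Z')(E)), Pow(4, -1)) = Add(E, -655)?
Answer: Rational(-302848557568, 223236222573) ≈ -1.3566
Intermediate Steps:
Function('Z')(E) = Add(2620, Mul(-4, E)) (Function('Z')(E) = Mul(-4, Add(E, -655)) = Mul(-4, Add(-655, E)) = Add(2620, Mul(-4, E)))
g = -1280370 (g = Mul(-670, 1911) = -1280370)
Add(Mul(Function('Z')(2175), Pow(g, -1)), Mul(-4747200, Pow(3487058, -1))) = Add(Mul(Add(2620, Mul(-4, 2175)), Pow(-1280370, -1)), Mul(-4747200, Pow(3487058, -1))) = Add(Mul(Add(2620, -8700), Rational(-1, 1280370)), Mul(-4747200, Rational(1, 3487058))) = Add(Mul(-6080, Rational(-1, 1280370)), Rational(-2373600, 1743529)) = Add(Rational(608, 128037), Rational(-2373600, 1743529)) = Rational(-302848557568, 223236222573)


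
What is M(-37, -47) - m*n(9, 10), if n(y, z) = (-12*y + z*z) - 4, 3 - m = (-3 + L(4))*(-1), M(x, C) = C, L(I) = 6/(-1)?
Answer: -119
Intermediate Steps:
L(I) = -6 (L(I) = 6*(-1) = -6)
m = -6 (m = 3 - (-3 - 6)*(-1) = 3 - (-9)*(-1) = 3 - 1*9 = 3 - 9 = -6)
n(y, z) = -4 + z**2 - 12*y (n(y, z) = (-12*y + z**2) - 4 = (z**2 - 12*y) - 4 = -4 + z**2 - 12*y)
M(-37, -47) - m*n(9, 10) = -47 - (-6)*(-4 + 10**2 - 12*9) = -47 - (-6)*(-4 + 100 - 108) = -47 - (-6)*(-12) = -47 - 1*72 = -47 - 72 = -119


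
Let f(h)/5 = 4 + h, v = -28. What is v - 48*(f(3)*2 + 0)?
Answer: -3388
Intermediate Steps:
f(h) = 20 + 5*h (f(h) = 5*(4 + h) = 20 + 5*h)
v - 48*(f(3)*2 + 0) = -28 - 48*((20 + 5*3)*2 + 0) = -28 - 48*((20 + 15)*2 + 0) = -28 - 48*(35*2 + 0) = -28 - 48*(70 + 0) = -28 - 48*70 = -28 - 3360 = -3388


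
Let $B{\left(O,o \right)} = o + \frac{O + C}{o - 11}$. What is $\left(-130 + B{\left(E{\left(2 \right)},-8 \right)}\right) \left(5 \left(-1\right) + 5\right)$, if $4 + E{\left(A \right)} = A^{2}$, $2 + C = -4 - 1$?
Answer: $0$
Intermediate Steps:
$C = -7$ ($C = -2 - 5 = -7$)
$E{\left(A \right)} = -4 + A^{2}$
$B{\left(O,o \right)} = o + \frac{-7 + O}{-11 + o}$ ($B{\left(O,o \right)} = o + \frac{O - 7}{o - 11} = o + \frac{-7 + O}{-11 + o}$)
$\left(-130 + B{\left(E{\left(2 \right)},-8 \right)}\right) \left(5 \left(-1\right) + 5\right) = \left(-130 + \frac{-7 - \left(4 - 2^{2}\right) + \left(-8\right)^{2} - -88}{-11 - 8}\right) \left(5 \left(-1\right) + 5\right) = \left(-130 + \frac{-7 + \left(-4 + 4\right) + 64 + 88}{-19}\right) \left(-5 + 5\right) = \left(-130 - \frac{-7 + 0 + 64 + 88}{19}\right) 0 = \left(-130 - \frac{145}{19}\right) 0 = \left(- \frac{2615}{19}\right) 0 = 0$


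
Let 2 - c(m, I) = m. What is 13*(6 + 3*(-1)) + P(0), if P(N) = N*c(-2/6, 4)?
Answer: 39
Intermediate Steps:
c(m, I) = 2 - m
P(N) = 7*N/3 (P(N) = N*(2 - (-2)/6) = N*(2 - 1*(-1/3)) = N*(2 + 1/3) = N*(7/3) = 7*N/3)
13*(6 + 3*(-1)) + P(0) = 13*(6 + 3*(-1)) + (7/3)*0 = 13*(6 - 3) + 0 = 13*3 + 0 = 39 + 0 = 39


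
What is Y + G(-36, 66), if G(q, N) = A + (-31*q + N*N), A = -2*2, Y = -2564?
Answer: 2904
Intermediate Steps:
A = -4
G(q, N) = -4 + N² - 31*q (G(q, N) = -4 + (-31*q + N*N) = -4 + (-31*q + N²) = -4 + (N² - 31*q) = -4 + N² - 31*q)
Y + G(-36, 66) = -2564 + (-4 + 66² - 31*(-36)) = -2564 + (-4 + 4356 + 1116) = -2564 + 5468 = 2904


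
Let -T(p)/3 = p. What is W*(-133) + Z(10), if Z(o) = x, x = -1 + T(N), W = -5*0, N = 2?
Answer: -7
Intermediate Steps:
T(p) = -3*p
W = 0
x = -7 (x = -1 - 3*2 = -1 - 6 = -7)
Z(o) = -7
W*(-133) + Z(10) = 0*(-133) - 7 = 0 - 7 = -7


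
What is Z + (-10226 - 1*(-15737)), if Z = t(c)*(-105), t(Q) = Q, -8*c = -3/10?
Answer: 88113/16 ≈ 5507.1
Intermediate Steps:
c = 3/80 (c = -(-3)/(8*10) = -⅛*(-3/10) = 3/80 ≈ 0.037500)
Z = -63/16 (Z = (3/80)*(-105) = -63/16 ≈ -3.9375)
Z + (-10226 - 1*(-15737)) = -63/16 + (-10226 - 1*(-15737)) = -63/16 + (-10226 + 15737) = -63/16 + 5511 = 88113/16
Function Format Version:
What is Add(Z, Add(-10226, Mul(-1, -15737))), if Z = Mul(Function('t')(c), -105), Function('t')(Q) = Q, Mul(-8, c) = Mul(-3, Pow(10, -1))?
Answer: Rational(88113, 16) ≈ 5507.1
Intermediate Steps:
c = Rational(3, 80) (c = Mul(Rational(-1, 8), Mul(-3, Pow(10, -1))) = Mul(Rational(-1, 8), Mul(-3, Rational(1, 10))) = Mul(Rational(-1, 8), Rational(-3, 10)) = Rational(3, 80) ≈ 0.037500)
Z = Rational(-63, 16) (Z = Mul(Rational(3, 80), -105) = Rational(-63, 16) ≈ -3.9375)
Add(Z, Add(-10226, Mul(-1, -15737))) = Add(Rational(-63, 16), Add(-10226, Mul(-1, -15737))) = Add(Rational(-63, 16), Add(-10226, 15737)) = Add(Rational(-63, 16), 5511) = Rational(88113, 16)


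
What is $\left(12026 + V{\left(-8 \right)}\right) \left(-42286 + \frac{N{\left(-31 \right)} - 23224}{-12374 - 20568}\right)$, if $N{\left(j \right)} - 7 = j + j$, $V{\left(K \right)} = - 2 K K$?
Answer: $- \frac{8286731729217}{16471} \approx -5.0311 \cdot 10^{8}$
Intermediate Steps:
$V{\left(K \right)} = - 2 K^{2}$
$N{\left(j \right)} = 7 + 2 j$ ($N{\left(j \right)} = 7 + \left(j + j\right) = 7 + 2 j$)
$\left(12026 + V{\left(-8 \right)}\right) \left(-42286 + \frac{N{\left(-31 \right)} - 23224}{-12374 - 20568}\right) = \left(12026 - 2 \left(-8\right)^{2}\right) \left(-42286 + \frac{\left(7 + 2 \left(-31\right)\right) - 23224}{-12374 - 20568}\right) = \left(12026 - 128\right) \left(-42286 + \frac{\left(7 - 62\right) - 23224}{-32942}\right) = \left(12026 - 128\right) \left(-42286 + \left(-55 - 23224\right) \left(- \frac{1}{32942}\right)\right) = 11898 \left(-42286 - - \frac{23279}{32942}\right) = 11898 \left(-42286 + \frac{23279}{32942}\right) = 11898 \left(- \frac{1392962133}{32942}\right) = - \frac{8286731729217}{16471}$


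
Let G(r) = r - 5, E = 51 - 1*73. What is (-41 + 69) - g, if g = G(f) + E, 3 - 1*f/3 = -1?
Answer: 43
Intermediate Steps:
f = 12 (f = 9 - 3*(-1) = 9 + 3 = 12)
E = -22 (E = 51 - 73 = -22)
G(r) = -5 + r
g = -15 (g = (-5 + 12) - 22 = 7 - 22 = -15)
(-41 + 69) - g = (-41 + 69) - 1*(-15) = 28 + 15 = 43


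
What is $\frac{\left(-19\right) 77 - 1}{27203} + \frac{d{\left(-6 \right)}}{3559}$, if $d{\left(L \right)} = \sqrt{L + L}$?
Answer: $- \frac{1464}{27203} + \frac{2 i \sqrt{3}}{3559} \approx -0.053818 + 0.00097334 i$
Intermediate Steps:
$d{\left(L \right)} = \sqrt{2} \sqrt{L}$ ($d{\left(L \right)} = \sqrt{2 L} = \sqrt{2} \sqrt{L}$)
$\frac{\left(-19\right) 77 - 1}{27203} + \frac{d{\left(-6 \right)}}{3559} = \frac{\left(-19\right) 77 - 1}{27203} + \frac{\sqrt{2} \sqrt{-6}}{3559} = \left(-1463 - 1\right) \frac{1}{27203} + \sqrt{2} i \sqrt{6} \cdot \frac{1}{3559} = \left(-1464\right) \frac{1}{27203} + 2 i \sqrt{3} \cdot \frac{1}{3559} = - \frac{1464}{27203} + \frac{2 i \sqrt{3}}{3559}$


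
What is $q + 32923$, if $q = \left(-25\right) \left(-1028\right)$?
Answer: $58623$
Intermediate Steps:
$q = 25700$
$q + 32923 = 25700 + 32923 = 58623$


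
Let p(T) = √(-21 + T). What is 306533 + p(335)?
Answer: 306533 + √314 ≈ 3.0655e+5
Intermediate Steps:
306533 + p(335) = 306533 + √(-21 + 335) = 306533 + √314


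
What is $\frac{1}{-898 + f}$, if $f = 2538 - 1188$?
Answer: $\frac{1}{452} \approx 0.0022124$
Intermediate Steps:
$f = 1350$
$\frac{1}{-898 + f} = \frac{1}{-898 + 1350} = \frac{1}{452}$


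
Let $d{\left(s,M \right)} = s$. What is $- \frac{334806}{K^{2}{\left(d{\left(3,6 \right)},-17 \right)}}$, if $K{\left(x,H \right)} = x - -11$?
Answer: $- \frac{167403}{98} \approx -1708.2$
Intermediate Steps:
$K{\left(x,H \right)} = 11 + x$ ($K{\left(x,H \right)} = x + 11 = 11 + x$)
$- \frac{334806}{K^{2}{\left(d{\left(3,6 \right)},-17 \right)}} = - \frac{334806}{\left(11 + 3\right)^{2}} = - \frac{334806}{14^{2}} = - \frac{334806}{196} = \left(-334806\right) \frac{1}{196} = - \frac{167403}{98}$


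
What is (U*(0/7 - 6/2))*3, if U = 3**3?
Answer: -243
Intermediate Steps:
U = 27
(U*(0/7 - 6/2))*3 = (27*(0/7 - 6/2))*3 = (27*(0*(1/7) - 6*1/2))*3 = (27*(0 - 3))*3 = (27*(-3))*3 = -81*3 = -243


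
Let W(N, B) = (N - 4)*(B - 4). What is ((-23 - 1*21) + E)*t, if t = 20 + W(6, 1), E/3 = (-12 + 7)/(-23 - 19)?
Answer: -611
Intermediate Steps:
W(N, B) = (-4 + B)*(-4 + N) (W(N, B) = (-4 + N)*(-4 + B) = (-4 + B)*(-4 + N))
E = 5/14 (E = 3*((-12 + 7)/(-23 - 19)) = 3*(-5/(-42)) = 3*(-5*(-1/42)) = 3*(5/42) = 5/14 ≈ 0.35714)
t = 14 (t = 20 + (16 - 4*1 - 4*6 + 1*6) = 20 + (16 - 4 - 24 + 6) = 20 - 6 = 14)
((-23 - 1*21) + E)*t = ((-23 - 1*21) + 5/14)*14 = ((-23 - 21) + 5/14)*14 = (-44 + 5/14)*14 = -611/14*14 = -611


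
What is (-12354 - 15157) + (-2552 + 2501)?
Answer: -27562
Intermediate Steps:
(-12354 - 15157) + (-2552 + 2501) = -27511 - 51 = -27562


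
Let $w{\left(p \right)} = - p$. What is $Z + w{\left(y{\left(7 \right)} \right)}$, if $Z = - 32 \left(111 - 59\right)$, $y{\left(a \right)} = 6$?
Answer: $-1670$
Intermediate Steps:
$Z = -1664$ ($Z = \left(-32\right) 52 = -1664$)
$Z + w{\left(y{\left(7 \right)} \right)} = -1664 - 6 = -1670$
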